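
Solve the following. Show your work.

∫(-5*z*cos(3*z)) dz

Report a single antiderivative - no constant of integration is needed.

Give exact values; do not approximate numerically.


Step 1. Integrate ∫(-5*z*cos(3*z)) dz by parts with u = z, dv = (-5*cos(3*z)) dz, so v = -5*sin(3*z)/3: now -5*z*sin(3*z)/3 + ∫(5*sin(3*z)/3) dz.
Step 2. Evaluate the standard form: now -5*z*sin(3*z)/3 - 5*cos(3*z)/9.
Answer: -5*z*sin(3*z)/3 - 5*cos(3*z)/9.


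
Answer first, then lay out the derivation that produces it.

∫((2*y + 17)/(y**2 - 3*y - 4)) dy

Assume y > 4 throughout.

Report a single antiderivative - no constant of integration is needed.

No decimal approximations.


The answer is 5*log(y - 4) - 3*log(y + 1).
Step 1. Decompose ∫((2*y + 17)/(y**2 - 3*y - 4)) dy by partial fractions, (2*y + 17)/(y**2 - 3*y - 4) = -3/(y + 1) + 5/(y - 4): now ∫(5/(y - 4)) dy + ∫(-3/(y + 1)) dy.
Step 2. Evaluate the standard form [assuming y > -1]: now -3*log(y + 1) + ∫(5/(y - 4)) dy.
Step 3. Evaluate the standard form [assuming y > 4]: now 5*log(y - 4) - 3*log(y + 1).
Answer: 5*log(y - 4) - 3*log(y + 1).


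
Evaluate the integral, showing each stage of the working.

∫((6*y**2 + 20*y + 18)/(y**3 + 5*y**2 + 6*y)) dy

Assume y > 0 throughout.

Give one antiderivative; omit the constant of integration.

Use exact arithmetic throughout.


Step 1. Decompose ∫((6*y**2 + 20*y + 18)/(y**3 + 5*y**2 + 6*y)) dy by partial fractions, (6*y**2 + 20*y + 18)/(y**3 + 5*y**2 + 6*y) = 4/(y + 3) - 1/(y + 2) + 3/y: now ∫(3/y) dy + ∫(-1/(y + 2)) dy + ∫(4/(y + 3)) dy.
Step 2. Evaluate the standard form [assuming y > -2]: now -log(y + 2) + ∫(3/y) dy + ∫(4/(y + 3)) dy.
Step 3. Evaluate the standard form [assuming y > -3]: now -log(y + 2) + 4*log(y + 3) + ∫(3/y) dy.
Step 4. Evaluate the standard form [assuming y > 0]: now 3*log(y) - log(y + 2) + 4*log(y + 3).
Answer: 3*log(y) - log(y + 2) + 4*log(y + 3).


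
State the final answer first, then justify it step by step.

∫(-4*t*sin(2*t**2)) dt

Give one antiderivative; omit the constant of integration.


The answer is cos(2*t**2).
Step 1. Substitute u = t**2, turning ∫(-4*t*sin(2*t**2)) dt into ∫(-2*sin(2*u)) du: now ∫(-2*sin(2*u)) du.
Step 2. Evaluate the standard form: now cos(2*u).
Step 3. Substitute back u = t**2: now cos(2*t**2).
Answer: cos(2*t**2).


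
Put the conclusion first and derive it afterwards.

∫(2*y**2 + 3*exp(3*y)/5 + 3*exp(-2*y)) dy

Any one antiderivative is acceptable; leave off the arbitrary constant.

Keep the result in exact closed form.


The answer is 2*y**3/3 + exp(3*y)/5 - 3*exp(-2*y)/2.
Step 1. Rewrite: now ∫(2*y**2) dy + ∫(3*exp(-2*y)) dy + ∫(3*exp(3*y)/5) dy.
Step 2. Evaluate the standard form: now exp(3*y)/5 + ∫(2*y**2) dy + ∫(3*exp(-2*y)) dy.
Step 3. Evaluate the standard form: now exp(3*y)/5 + ∫(2*y**2) dy - 3*exp(-2*y)/2.
Step 4. Evaluate the standard form: now 2*y**3/3 + exp(3*y)/5 - 3*exp(-2*y)/2.
Answer: 2*y**3/3 + exp(3*y)/5 - 3*exp(-2*y)/2.


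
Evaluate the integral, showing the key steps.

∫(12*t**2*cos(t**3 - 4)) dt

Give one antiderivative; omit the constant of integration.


Step 1. Substitute u = t**3 - 4, turning ∫(12*t**2*cos(t**3 - 4)) dt into ∫(4*cos(u)) du: now ∫(4*cos(u)) du.
Step 2. Evaluate the standard form: now 4*sin(u).
Step 3. Substitute back u = t**3 - 4: now 4*sin(t**3 - 4).
Answer: 4*sin(t**3 - 4).


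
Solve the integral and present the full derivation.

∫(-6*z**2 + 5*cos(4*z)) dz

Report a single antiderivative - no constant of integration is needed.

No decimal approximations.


Step 1. Rewrite: now ∫(-6*z**2) dz + ∫(5*cos(4*z)) dz.
Step 2. Evaluate the standard form: now -2*z**3 + ∫(5*cos(4*z)) dz.
Step 3. Evaluate the standard form: now -2*z**3 + 5*sin(4*z)/4.
Answer: -2*z**3 + 5*sin(4*z)/4.


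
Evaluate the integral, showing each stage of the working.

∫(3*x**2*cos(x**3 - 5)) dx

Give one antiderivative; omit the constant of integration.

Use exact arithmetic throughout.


Step 1. Substitute u = x**3 - 5, turning ∫(3*x**2*cos(x**3 - 5)) dx into ∫(cos(u)) du: now ∫(cos(u)) du.
Step 2. Evaluate the standard form: now sin(u).
Step 3. Substitute back u = x**3 - 5: now sin(x**3 - 5).
Answer: sin(x**3 - 5).


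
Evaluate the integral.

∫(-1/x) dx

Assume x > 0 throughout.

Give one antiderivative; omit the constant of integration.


Answer: -log(x).


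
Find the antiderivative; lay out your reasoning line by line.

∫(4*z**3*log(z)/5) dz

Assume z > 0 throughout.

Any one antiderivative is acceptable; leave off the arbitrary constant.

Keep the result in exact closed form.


Step 1. Integrate ∫(4*z**3*log(z)/5) dz by parts with u = log(z), dv = (4*z**3/5) dz, so v = z**4/5 [assuming z > 0]: now z**4*log(z)/5 + ∫(-z**3/5) dz.
Step 2. Evaluate the standard form: now z**4*log(z)/5 - z**4/20.
Answer: z**4*log(z)/5 - z**4/20.


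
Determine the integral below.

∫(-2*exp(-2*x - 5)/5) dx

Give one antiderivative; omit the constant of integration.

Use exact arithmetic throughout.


Answer: exp(-2*x - 5)/5.


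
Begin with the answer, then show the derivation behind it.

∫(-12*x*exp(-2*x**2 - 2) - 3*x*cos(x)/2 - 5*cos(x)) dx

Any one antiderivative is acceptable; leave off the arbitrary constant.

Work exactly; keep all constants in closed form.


The answer is -3*x*sin(x)/2 + 3*exp(-2*x**2 - 2) - 5*sin(x) - 3*cos(x)/2.
Step 1. Rewrite: now ∫(-12*x*exp(-2*x**2 - 2)) dx + ∫(-3*x*cos(x)/2) dx + ∫(-5*cos(x)) dx.
Step 2. Evaluate the standard form: now -5*sin(x) + ∫(-12*x*exp(-2*x**2 - 2)) dx + ∫(-3*x*cos(x)/2) dx.
Step 3. Substitute u = x**2 + 1, turning ∫(-12*x*exp(-2*x**2 - 2)) dx into ∫(-6*exp(-2*u)) du: now -5*sin(x) + ∫(-3*x*cos(x)/2) dx + ∫(-6*exp(-2*u)) du.
Step 4. Evaluate the standard form: now -5*sin(x) + ∫(-3*x*cos(x)/2) dx + 3*exp(-2*u).
Step 5. Substitute back u = x**2 + 1: now 3*exp(-2*x**2 - 2) - 5*sin(x) + ∫(-3*x*cos(x)/2) dx.
Step 6. Integrate ∫(-3*x*cos(x)/2) dx by parts with u = x, dv = (-3*cos(x)/2) dx, so v = -3*sin(x)/2: now -3*x*sin(x)/2 + 3*exp(-2*x**2 - 2) - 5*sin(x) + ∫(3*sin(x)/2) dx.
Step 7. Evaluate the standard form: now -3*x*sin(x)/2 + 3*exp(-2*x**2 - 2) - 5*sin(x) - 3*cos(x)/2.
Answer: -3*x*sin(x)/2 + 3*exp(-2*x**2 - 2) - 5*sin(x) - 3*cos(x)/2.


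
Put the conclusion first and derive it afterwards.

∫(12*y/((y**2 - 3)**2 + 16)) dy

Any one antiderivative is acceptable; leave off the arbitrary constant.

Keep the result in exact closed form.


The answer is 3*atan(y**2/4 - 3/4)/2.
Step 1. Substitute u = y**2 - 3, turning ∫(12*y/((y**2 - 3)**2 + 16)) dy into ∫(6/(u**2 + 16)) du: now ∫(6/(u**2 + 16)) du.
Step 2. Evaluate the standard form: now 3*atan(u/4)/2.
Step 3. Substitute back u = y**2 - 3: now 3*atan(y**2/4 - 3/4)/2.
Answer: 3*atan(y**2/4 - 3/4)/2.


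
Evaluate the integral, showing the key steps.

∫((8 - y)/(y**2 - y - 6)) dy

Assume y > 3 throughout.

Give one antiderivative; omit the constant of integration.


Step 1. Decompose ∫((8 - y)/(y**2 - y - 6)) dy by partial fractions, (8 - y)/(y**2 - y - 6) = -2/(y + 2) + 1/(y - 3): now ∫(1/(y - 3)) dy + ∫(-2/(y + 2)) dy.
Step 2. Evaluate the standard form [assuming y > -2]: now -2*log(y + 2) + ∫(1/(y - 3)) dy.
Step 3. Evaluate the standard form [assuming y > 3]: now log(y - 3) - 2*log(y + 2).
Answer: log(y - 3) - 2*log(y + 2).


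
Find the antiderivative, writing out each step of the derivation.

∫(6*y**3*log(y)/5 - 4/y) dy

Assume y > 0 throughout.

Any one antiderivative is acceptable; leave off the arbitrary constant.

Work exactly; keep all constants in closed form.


Step 1. Rewrite: now ∫(-4/y) dy + ∫(6*y**3*log(y)/5) dy.
Step 2. Evaluate the standard form [assuming y > 0]: now -4*log(y) + ∫(6*y**3*log(y)/5) dy.
Step 3. Integrate ∫(6*y**3*log(y)/5) dy by parts with u = log(y), dv = (6*y**3/5) dy, so v = 3*y**4/10 [assuming y > 0]: now 3*y**4*log(y)/10 - 4*log(y) + ∫(-3*y**3/10) dy.
Step 4. Evaluate the standard form: now 3*y**4*log(y)/10 - 3*y**4/40 - 4*log(y).
Answer: 3*y**4*log(y)/10 - 3*y**4/40 - 4*log(y).


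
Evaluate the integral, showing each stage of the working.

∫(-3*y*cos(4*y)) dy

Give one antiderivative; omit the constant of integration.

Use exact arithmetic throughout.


Step 1. Integrate ∫(-3*y*cos(4*y)) dy by parts with u = y, dv = (-3*cos(4*y)) dy, so v = -3*sin(4*y)/4: now -3*y*sin(4*y)/4 + ∫(3*sin(4*y)/4) dy.
Step 2. Evaluate the standard form: now -3*y*sin(4*y)/4 - 3*cos(4*y)/16.
Answer: -3*y*sin(4*y)/4 - 3*cos(4*y)/16.


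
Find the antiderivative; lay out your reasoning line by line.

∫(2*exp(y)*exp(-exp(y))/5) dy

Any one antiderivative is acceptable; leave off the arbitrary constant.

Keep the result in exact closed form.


Step 1. Substitute u = exp(y), turning ∫(2*exp(y)*exp(-exp(y))/5) dy into ∫(2*exp(-u)/5) du: now ∫(2*exp(-u)/5) du.
Step 2. Evaluate the standard form: now -2*exp(-u)/5.
Step 3. Substitute back u = exp(y): now -2*exp(-exp(y))/5.
Answer: -2*exp(-exp(y))/5.


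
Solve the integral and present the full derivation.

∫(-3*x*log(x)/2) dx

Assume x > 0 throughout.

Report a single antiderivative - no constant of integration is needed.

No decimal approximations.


Step 1. Integrate ∫(-3*x*log(x)/2) dx by parts with u = log(x), dv = (-3*x/2) dx, so v = -3*x**2/4 [assuming x > 0]: now -3*x**2*log(x)/4 + ∫(3*x/4) dx.
Step 2. Evaluate the standard form: now -3*x**2*log(x)/4 + 3*x**2/8.
Answer: -3*x**2*log(x)/4 + 3*x**2/8.


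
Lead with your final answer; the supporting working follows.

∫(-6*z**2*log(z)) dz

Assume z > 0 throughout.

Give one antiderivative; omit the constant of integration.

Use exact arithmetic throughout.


The answer is -2*z**3*log(z) + 2*z**3/3.
Step 1. Integrate ∫(-6*z**2*log(z)) dz by parts with u = log(z), dv = (-6*z**2) dz, so v = -2*z**3 [assuming z > 0]: now -2*z**3*log(z) + ∫(2*z**2) dz.
Step 2. Evaluate the standard form: now -2*z**3*log(z) + 2*z**3/3.
Answer: -2*z**3*log(z) + 2*z**3/3.


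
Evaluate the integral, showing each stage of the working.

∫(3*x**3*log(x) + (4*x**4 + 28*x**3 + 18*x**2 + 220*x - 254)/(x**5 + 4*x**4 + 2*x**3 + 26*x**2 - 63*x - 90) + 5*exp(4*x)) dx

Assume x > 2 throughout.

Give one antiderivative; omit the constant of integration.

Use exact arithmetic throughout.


Step 1. Rewrite: now ∫(3*x**3*log(x)) dx + ∫((4*x**4 + 28*x**3 + 18*x**2 + 220*x - 254)/(x**5 + 4*x**4 + 2*x**3 + 26*x**2 - 63*x - 90)) dx + ∫(5*exp(4*x)) dx.
Step 2. Integrate ∫(3*x**3*log(x)) dx by parts with u = log(x), dv = (3*x**3) dx, so v = 3*x**4/4 [assuming x > 0]: now 3*x**4*log(x)/4 + ∫(-3*x**3/4) dx + ∫((4*x**4 + 28*x**3 + 18*x**2 + 220*x - 254)/(x**5 + 4*x**4 + 2*x**3 + 26*x**2 - 63*x - 90)) dx + ∫(5*exp(4*x)) dx.
Step 3. Evaluate the standard form: now 3*x**4*log(x)/4 - 3*x**4/16 + ∫((4*x**4 + 28*x**3 + 18*x**2 + 220*x - 254)/(x**5 + 4*x**4 + 2*x**3 + 26*x**2 - 63*x - 90)) dx + ∫(5*exp(4*x)) dx.
Step 4. Evaluate the standard form: now 3*x**4*log(x)/4 - 3*x**4/16 + 5*exp(4*x)/4 + ∫((4*x**4 + 28*x**3 + 18*x**2 + 220*x - 254)/(x**5 + 4*x**4 + 2*x**3 + 26*x**2 - 63*x - 90)) dx.
Step 5. Decompose ∫((4*x**4 + 28*x**3 + 18*x**2 + 220*x - 254)/(x**5 + 4*x**4 + 2*x**3 + 26*x**2 - 63*x - 90)) dx by partial fractions, (4*x**4 + 28*x**3 + 18*x**2 + 220*x - 254)/(x**5 + 4*x**4 + 2*x**3 + 26*x**2 - 63*x - 90) = 2/(x**2 + 9) - 2/(x + 5) + 4/(x + 1) + 2/(x - 2): now 3*x**4*log(x)/4 - 3*x**4/16 + 5*exp(4*x)/4 + ∫(2/(x - 2)) dx + ∫(4/(x + 1)) dx + ∫(-2/(x + 5)) dx + ∫(2/(x**2 + 9)) dx.
Step 6. Evaluate the standard form [assuming x > -5]: now 3*x**4*log(x)/4 - 3*x**4/16 + 5*exp(4*x)/4 - 2*log(x + 5) + ∫(2/(x - 2)) dx + ∫(4/(x + 1)) dx + ∫(2/(x**2 + 9)) dx.
Step 7. Evaluate the standard form [assuming x > 2]: now 3*x**4*log(x)/4 - 3*x**4/16 + 5*exp(4*x)/4 + 2*log(x - 2) - 2*log(x + 5) + ∫(4/(x + 1)) dx + ∫(2/(x**2 + 9)) dx.
Step 8. Evaluate the standard form [assuming x > -1]: now 3*x**4*log(x)/4 - 3*x**4/16 + 5*exp(4*x)/4 + 2*log(x - 2) + 4*log(x + 1) - 2*log(x + 5) + ∫(2/(x**2 + 9)) dx.
Step 9. Evaluate the standard form: now 3*x**4*log(x)/4 - 3*x**4/16 + 5*exp(4*x)/4 + 2*log(x - 2) + 4*log(x + 1) - 2*log(x + 5) + 2*atan(x/3)/3.
Answer: 3*x**4*log(x)/4 - 3*x**4/16 + 5*exp(4*x)/4 + 2*log(x - 2) + 4*log(x + 1) - 2*log(x + 5) + 2*atan(x/3)/3.


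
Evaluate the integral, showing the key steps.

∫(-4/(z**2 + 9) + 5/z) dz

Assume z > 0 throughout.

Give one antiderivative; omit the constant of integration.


Step 1. Rewrite: now ∫(5/z) dz + ∫(-4/(z**2 + 9)) dz.
Step 2. Evaluate the standard form: now -4*atan(z/3)/3 + ∫(5/z) dz.
Step 3. Evaluate the standard form [assuming z > 0]: now 5*log(z) - 4*atan(z/3)/3.
Answer: 5*log(z) - 4*atan(z/3)/3.


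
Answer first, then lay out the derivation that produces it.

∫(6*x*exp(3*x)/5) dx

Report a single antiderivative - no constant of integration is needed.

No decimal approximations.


The answer is 2*x*exp(3*x)/5 - 2*exp(3*x)/15.
Step 1. Integrate ∫(6*x*exp(3*x)/5) dx by parts with u = x, dv = (6*exp(3*x)/5) dx, so v = 2*exp(3*x)/5: now 2*x*exp(3*x)/5 + ∫(-2*exp(3*x)/5) dx.
Step 2. Evaluate the standard form: now 2*x*exp(3*x)/5 - 2*exp(3*x)/15.
Answer: 2*x*exp(3*x)/5 - 2*exp(3*x)/15.


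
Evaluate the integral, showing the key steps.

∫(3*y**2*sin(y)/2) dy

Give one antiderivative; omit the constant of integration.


Step 1. Integrate ∫(3*y**2*sin(y)/2) dy by parts with u = y**2, dv = (3*sin(y)/2) dy, so v = -3*cos(y)/2: now -3*y**2*cos(y)/2 + ∫(3*y*cos(y)) dy.
Step 2. Integrate ∫(3*y*cos(y)) dy by parts with u = y, dv = (3*cos(y)) dy, so v = 3*sin(y): now -3*y**2*cos(y)/2 + 3*y*sin(y) + ∫(-3*sin(y)) dy.
Step 3. Evaluate the standard form: now -3*y**2*cos(y)/2 + 3*y*sin(y) + 3*cos(y).
Answer: -3*y**2*cos(y)/2 + 3*y*sin(y) + 3*cos(y).


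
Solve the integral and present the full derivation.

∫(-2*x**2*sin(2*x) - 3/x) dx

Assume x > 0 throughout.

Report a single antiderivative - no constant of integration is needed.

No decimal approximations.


Step 1. Rewrite: now ∫(-3/x) dx + ∫(-2*x**2*sin(2*x)) dx.
Step 2. Integrate ∫(-2*x**2*sin(2*x)) dx by parts with u = x**2, dv = (-2*sin(2*x)) dx, so v = cos(2*x): now x**2*cos(2*x) + ∫(-3/x) dx + ∫(-2*x*cos(2*x)) dx.
Step 3. Integrate ∫(-2*x*cos(2*x)) dx by parts with u = x, dv = (-2*cos(2*x)) dx, so v = -sin(2*x): now x**2*cos(2*x) - x*sin(2*x) + ∫(-3/x) dx + ∫(sin(2*x)) dx.
Step 4. Evaluate the standard form: now x**2*cos(2*x) - x*sin(2*x) - cos(2*x)/2 + ∫(-3/x) dx.
Step 5. Evaluate the standard form [assuming x > 0]: now x**2*cos(2*x) - x*sin(2*x) - 3*log(x) - cos(2*x)/2.
Answer: x**2*cos(2*x) - x*sin(2*x) - 3*log(x) - cos(2*x)/2.


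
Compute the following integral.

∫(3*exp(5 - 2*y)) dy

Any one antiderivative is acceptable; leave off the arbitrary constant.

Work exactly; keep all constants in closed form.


Answer: -3*exp(5 - 2*y)/2.


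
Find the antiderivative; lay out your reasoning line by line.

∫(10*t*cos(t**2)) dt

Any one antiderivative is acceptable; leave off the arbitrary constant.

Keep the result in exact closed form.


Step 1. Substitute u = t**2, turning ∫(10*t*cos(t**2)) dt into ∫(5*cos(u)) du: now ∫(5*cos(u)) du.
Step 2. Evaluate the standard form: now 5*sin(u).
Step 3. Substitute back u = t**2: now 5*sin(t**2).
Answer: 5*sin(t**2).


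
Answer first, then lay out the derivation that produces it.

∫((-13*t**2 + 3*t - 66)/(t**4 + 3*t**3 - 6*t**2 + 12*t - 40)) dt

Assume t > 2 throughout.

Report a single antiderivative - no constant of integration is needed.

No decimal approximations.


The answer is -2*log(t - 2) + 2*log(t + 5) + atan(t/2)/2.
Step 1. Decompose ∫((-13*t**2 + 3*t - 66)/(t**4 + 3*t**3 - 6*t**2 + 12*t - 40)) dt by partial fractions, (-13*t**2 + 3*t - 66)/(t**4 + 3*t**3 - 6*t**2 + 12*t - 40) = 1/(t**2 + 4) + 2/(t + 5) - 2/(t - 2): now ∫(-2/(t - 2)) dt + ∫(2/(t + 5)) dt + ∫(1/(t**2 + 4)) dt.
Step 2. Evaluate the standard form [assuming t > 2]: now -2*log(t - 2) + ∫(2/(t + 5)) dt + ∫(1/(t**2 + 4)) dt.
Step 3. Evaluate the standard form [assuming t > -5]: now -2*log(t - 2) + 2*log(t + 5) + ∫(1/(t**2 + 4)) dt.
Step 4. Evaluate the standard form: now -2*log(t - 2) + 2*log(t + 5) + atan(t/2)/2.
Answer: -2*log(t - 2) + 2*log(t + 5) + atan(t/2)/2.


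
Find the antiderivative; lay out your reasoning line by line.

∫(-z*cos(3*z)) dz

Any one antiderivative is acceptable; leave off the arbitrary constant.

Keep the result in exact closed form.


Step 1. Integrate ∫(-z*cos(3*z)) dz by parts with u = z, dv = (-cos(3*z)) dz, so v = -sin(3*z)/3: now -z*sin(3*z)/3 + ∫(sin(3*z)/3) dz.
Step 2. Evaluate the standard form: now -z*sin(3*z)/3 - cos(3*z)/9.
Answer: -z*sin(3*z)/3 - cos(3*z)/9.


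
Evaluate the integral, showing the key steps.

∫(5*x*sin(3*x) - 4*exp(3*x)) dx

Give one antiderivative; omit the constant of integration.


Step 1. Rewrite: now ∫(5*x*sin(3*x)) dx + ∫(-4*exp(3*x)) dx.
Step 2. Integrate ∫(5*x*sin(3*x)) dx by parts with u = x, dv = (5*sin(3*x)) dx, so v = -5*cos(3*x)/3: now -5*x*cos(3*x)/3 + ∫(-4*exp(3*x)) dx + ∫(5*cos(3*x)/3) dx.
Step 3. Evaluate the standard form: now -5*x*cos(3*x)/3 + 5*sin(3*x)/9 + ∫(-4*exp(3*x)) dx.
Step 4. Evaluate the standard form: now -5*x*cos(3*x)/3 - 4*exp(3*x)/3 + 5*sin(3*x)/9.
Answer: -5*x*cos(3*x)/3 - 4*exp(3*x)/3 + 5*sin(3*x)/9.


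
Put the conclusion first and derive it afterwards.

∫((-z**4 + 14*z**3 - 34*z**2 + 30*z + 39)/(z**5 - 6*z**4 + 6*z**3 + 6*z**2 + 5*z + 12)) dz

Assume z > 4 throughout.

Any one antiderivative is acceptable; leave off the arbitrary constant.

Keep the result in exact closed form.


The answer is 3*log(z - 4) - 3*log(z - 3) - log(z + 1) + 4*atan(z).
Step 1. Decompose ∫((-z**4 + 14*z**3 - 34*z**2 + 30*z + 39)/(z**5 - 6*z**4 + 6*z**3 + 6*z**2 + 5*z + 12)) dz by partial fractions, (-z**4 + 14*z**3 - 34*z**2 + 30*z + 39)/(z**5 - 6*z**4 + 6*z**3 + 6*z**2 + 5*z + 12) = 4/(z**2 + 1) - 1/(z + 1) - 3/(z - 3) + 3/(z - 4): now ∫(3/(z - 4)) dz + ∫(-3/(z - 3)) dz + ∫(-1/(z + 1)) dz + ∫(4/(z**2 + 1)) dz.
Step 2. Evaluate the standard form [assuming z > -1]: now -log(z + 1) + ∫(3/(z - 4)) dz + ∫(-3/(z - 3)) dz + ∫(4/(z**2 + 1)) dz.
Step 3. Evaluate the standard form [assuming z > 4]: now 3*log(z - 4) - log(z + 1) + ∫(-3/(z - 3)) dz + ∫(4/(z**2 + 1)) dz.
Step 4. Evaluate the standard form [assuming z > 3]: now 3*log(z - 4) - 3*log(z - 3) - log(z + 1) + ∫(4/(z**2 + 1)) dz.
Step 5. Evaluate the standard form: now 3*log(z - 4) - 3*log(z - 3) - log(z + 1) + 4*atan(z).
Answer: 3*log(z - 4) - 3*log(z - 3) - log(z + 1) + 4*atan(z).


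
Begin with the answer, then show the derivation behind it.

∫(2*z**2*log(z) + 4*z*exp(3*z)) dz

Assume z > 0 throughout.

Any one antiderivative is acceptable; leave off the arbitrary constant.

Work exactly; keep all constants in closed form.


The answer is 2*z**3*log(z)/3 - 2*z**3/9 + 4*z*exp(3*z)/3 - 4*exp(3*z)/9.
Step 1. Rewrite: now ∫(4*z*exp(3*z)) dz + ∫(2*z**2*log(z)) dz.
Step 2. Integrate ∫(2*z**2*log(z)) dz by parts with u = log(z), dv = (2*z**2) dz, so v = 2*z**3/3 [assuming z > 0]: now 2*z**3*log(z)/3 + ∫(-2*z**2/3) dz + ∫(4*z*exp(3*z)) dz.
Step 3. Evaluate the standard form: now 2*z**3*log(z)/3 - 2*z**3/9 + ∫(4*z*exp(3*z)) dz.
Step 4. Integrate ∫(4*z*exp(3*z)) dz by parts with u = z, dv = (4*exp(3*z)) dz, so v = 4*exp(3*z)/3: now 2*z**3*log(z)/3 - 2*z**3/9 + 4*z*exp(3*z)/3 + ∫(-4*exp(3*z)/3) dz.
Step 5. Evaluate the standard form: now 2*z**3*log(z)/3 - 2*z**3/9 + 4*z*exp(3*z)/3 - 4*exp(3*z)/9.
Answer: 2*z**3*log(z)/3 - 2*z**3/9 + 4*z*exp(3*z)/3 - 4*exp(3*z)/9.


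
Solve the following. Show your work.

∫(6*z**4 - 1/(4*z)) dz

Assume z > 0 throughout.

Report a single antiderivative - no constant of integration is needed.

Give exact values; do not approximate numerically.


Step 1. Rewrite: now ∫(-1/(4*z)) dz + ∫(6*z**4) dz.
Step 2. Evaluate the standard form [assuming z > 0]: now -log(z)/4 + ∫(6*z**4) dz.
Step 3. Evaluate the standard form: now 6*z**5/5 - log(z)/4.
Answer: 6*z**5/5 - log(z)/4.


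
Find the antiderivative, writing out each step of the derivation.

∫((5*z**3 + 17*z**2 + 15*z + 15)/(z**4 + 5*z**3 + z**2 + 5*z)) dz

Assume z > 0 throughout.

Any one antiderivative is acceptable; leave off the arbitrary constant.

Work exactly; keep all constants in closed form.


Step 1. Decompose ∫((5*z**3 + 17*z**2 + 15*z + 15)/(z**4 + 5*z**3 + z**2 + 5*z)) dz by partial fractions, (5*z**3 + 17*z**2 + 15*z + 15)/(z**4 + 5*z**3 + z**2 + 5*z) = 2/(z**2 + 1) + 2/(z + 5) + 3/z: now ∫(3/z) dz + ∫(2/(z + 5)) dz + ∫(2/(z**2 + 1)) dz.
Step 2. Evaluate the standard form [assuming z > 0]: now 3*log(z) + ∫(2/(z + 5)) dz + ∫(2/(z**2 + 1)) dz.
Step 3. Evaluate the standard form [assuming z > -5]: now 3*log(z) + 2*log(z + 5) + ∫(2/(z**2 + 1)) dz.
Step 4. Evaluate the standard form: now 3*log(z) + 2*log(z + 5) + 2*atan(z).
Answer: 3*log(z) + 2*log(z + 5) + 2*atan(z).


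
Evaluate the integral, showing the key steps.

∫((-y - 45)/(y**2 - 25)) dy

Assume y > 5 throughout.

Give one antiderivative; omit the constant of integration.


Step 1. Decompose ∫((-y - 45)/(y**2 - 25)) dy by partial fractions, (-y - 45)/(y**2 - 25) = 4/(y + 5) - 5/(y - 5): now ∫(-5/(y - 5)) dy + ∫(4/(y + 5)) dy.
Step 2. Evaluate the standard form [assuming y > 5]: now -5*log(y - 5) + ∫(4/(y + 5)) dy.
Step 3. Evaluate the standard form [assuming y > -5]: now -5*log(y - 5) + 4*log(y + 5).
Answer: -5*log(y - 5) + 4*log(y + 5).


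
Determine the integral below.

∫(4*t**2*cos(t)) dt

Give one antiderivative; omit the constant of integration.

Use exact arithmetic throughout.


Answer: 4*t**2*sin(t) + 8*t*cos(t) - 8*sin(t).


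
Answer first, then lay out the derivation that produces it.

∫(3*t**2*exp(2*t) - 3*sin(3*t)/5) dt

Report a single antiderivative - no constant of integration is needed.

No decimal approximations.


The answer is 3*t**2*exp(2*t)/2 - 3*t*exp(2*t)/2 + 3*exp(2*t)/4 + cos(3*t)/5.
Step 1. Rewrite: now ∫(3*t**2*exp(2*t)) dt + ∫(-3*sin(3*t)/5) dt.
Step 2. Evaluate the standard form: now cos(3*t)/5 + ∫(3*t**2*exp(2*t)) dt.
Step 3. Integrate ∫(3*t**2*exp(2*t)) dt by parts with u = t**2, dv = (3*exp(2*t)) dt, so v = 3*exp(2*t)/2: now 3*t**2*exp(2*t)/2 + cos(3*t)/5 + ∫(-3*t*exp(2*t)) dt.
Step 4. Integrate ∫(-3*t*exp(2*t)) dt by parts with u = t, dv = (-3*exp(2*t)) dt, so v = -3*exp(2*t)/2: now 3*t**2*exp(2*t)/2 - 3*t*exp(2*t)/2 + cos(3*t)/5 + ∫(3*exp(2*t)/2) dt.
Step 5. Evaluate the standard form: now 3*t**2*exp(2*t)/2 - 3*t*exp(2*t)/2 + 3*exp(2*t)/4 + cos(3*t)/5.
Answer: 3*t**2*exp(2*t)/2 - 3*t*exp(2*t)/2 + 3*exp(2*t)/4 + cos(3*t)/5.


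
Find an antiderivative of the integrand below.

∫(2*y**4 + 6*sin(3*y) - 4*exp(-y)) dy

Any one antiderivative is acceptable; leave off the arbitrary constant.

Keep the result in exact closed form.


Answer: 2*y**5/5 - 2*cos(3*y) + 4*exp(-y).


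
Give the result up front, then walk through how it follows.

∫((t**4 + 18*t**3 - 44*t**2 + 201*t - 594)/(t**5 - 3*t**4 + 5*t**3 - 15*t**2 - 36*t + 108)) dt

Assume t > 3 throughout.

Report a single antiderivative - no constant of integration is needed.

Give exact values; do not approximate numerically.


The answer is 2*log(t - 3) + 4*log(t - 2) - 5*log(t + 2) - atan(t/3).
Step 1. Decompose ∫((t**4 + 18*t**3 - 44*t**2 + 201*t - 594)/(t**5 - 3*t**4 + 5*t**3 - 15*t**2 - 36*t + 108)) dt by partial fractions, (t**4 + 18*t**3 - 44*t**2 + 201*t - 594)/(t**5 - 3*t**4 + 5*t**3 - 15*t**2 - 36*t + 108) = -3/(t**2 + 9) - 5/(t + 2) + 4/(t - 2) + 2/(t - 3): now ∫(2/(t - 3)) dt + ∫(4/(t - 2)) dt + ∫(-5/(t + 2)) dt + ∫(-3/(t**2 + 9)) dt.
Step 2. Evaluate the standard form [assuming t > -2]: now -5*log(t + 2) + ∫(2/(t - 3)) dt + ∫(4/(t - 2)) dt + ∫(-3/(t**2 + 9)) dt.
Step 3. Evaluate the standard form [assuming t > 3]: now 2*log(t - 3) - 5*log(t + 2) + ∫(4/(t - 2)) dt + ∫(-3/(t**2 + 9)) dt.
Step 4. Evaluate the standard form [assuming t > 2]: now 2*log(t - 3) + 4*log(t - 2) - 5*log(t + 2) + ∫(-3/(t**2 + 9)) dt.
Step 5. Evaluate the standard form: now 2*log(t - 3) + 4*log(t - 2) - 5*log(t + 2) - atan(t/3).
Answer: 2*log(t - 3) + 4*log(t - 2) - 5*log(t + 2) - atan(t/3).


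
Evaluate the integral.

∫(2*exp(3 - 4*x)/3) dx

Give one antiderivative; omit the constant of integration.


Answer: -exp(3 - 4*x)/6.


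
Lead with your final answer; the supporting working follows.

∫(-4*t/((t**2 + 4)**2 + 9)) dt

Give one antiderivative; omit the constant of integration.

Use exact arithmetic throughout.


The answer is -2*atan(t**2/3 + 4/3)/3.
Step 1. Substitute u = t**2 + 4, turning ∫(-4*t/((t**2 + 4)**2 + 9)) dt into ∫(-2/(u**2 + 9)) du: now ∫(-2/(u**2 + 9)) du.
Step 2. Evaluate the standard form: now -2*atan(u/3)/3.
Step 3. Substitute back u = t**2 + 4: now -2*atan(t**2/3 + 4/3)/3.
Answer: -2*atan(t**2/3 + 4/3)/3.


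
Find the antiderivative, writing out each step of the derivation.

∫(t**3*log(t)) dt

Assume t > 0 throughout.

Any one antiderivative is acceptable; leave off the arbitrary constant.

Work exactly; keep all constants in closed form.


Step 1. Integrate ∫(t**3*log(t)) dt by parts with u = log(t), dv = (t**3) dt, so v = t**4/4 [assuming t > 0]: now t**4*log(t)/4 + ∫(-t**3/4) dt.
Step 2. Evaluate the standard form: now t**4*log(t)/4 - t**4/16.
Answer: t**4*log(t)/4 - t**4/16.


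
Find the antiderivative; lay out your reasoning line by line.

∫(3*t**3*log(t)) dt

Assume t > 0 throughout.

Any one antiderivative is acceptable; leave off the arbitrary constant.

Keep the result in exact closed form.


Step 1. Integrate ∫(3*t**3*log(t)) dt by parts with u = log(t), dv = (3*t**3) dt, so v = 3*t**4/4 [assuming t > 0]: now 3*t**4*log(t)/4 + ∫(-3*t**3/4) dt.
Step 2. Evaluate the standard form: now 3*t**4*log(t)/4 - 3*t**4/16.
Answer: 3*t**4*log(t)/4 - 3*t**4/16.


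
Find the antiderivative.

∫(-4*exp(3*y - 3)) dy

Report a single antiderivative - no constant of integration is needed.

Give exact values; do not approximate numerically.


Answer: -4*exp(3*y - 3)/3.


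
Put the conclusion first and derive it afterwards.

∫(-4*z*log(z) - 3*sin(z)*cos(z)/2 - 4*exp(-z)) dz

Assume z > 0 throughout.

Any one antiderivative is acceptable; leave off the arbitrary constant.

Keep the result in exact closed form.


The answer is -2*z**2*log(z) + z**2 - 3*sin(z)**2/4 + 4*exp(-z).
Step 1. Rewrite: now ∫(-4*z*log(z)) dz + ∫(-3*sin(z)*cos(z)/2) dz + ∫(-4*exp(-z)) dz.
Step 2. Integrate ∫(-4*z*log(z)) dz by parts with u = log(z), dv = (-4*z) dz, so v = -2*z**2 [assuming z > 0]: now -2*z**2*log(z) + ∫(2*z) dz + ∫(-3*sin(z)*cos(z)/2) dz + ∫(-4*exp(-z)) dz.
Step 3. Evaluate the standard form: now -2*z**2*log(z) + z**2 + ∫(-3*sin(z)*cos(z)/2) dz + ∫(-4*exp(-z)) dz.
Step 4. Substitute u = sin(z), turning ∫(-3*sin(z)*cos(z)/2) dz into ∫(-3*u/2) du: now -2*z**2*log(z) + z**2 + ∫(-3*u/2) du + ∫(-4*exp(-z)) dz.
Step 5. Evaluate the standard form: now -3*u**2/4 - 2*z**2*log(z) + z**2 + ∫(-4*exp(-z)) dz.
Step 6. Substitute back u = sin(z): now -2*z**2*log(z) + z**2 - 3*sin(z)**2/4 + ∫(-4*exp(-z)) dz.
Step 7. Evaluate the standard form: now -2*z**2*log(z) + z**2 - 3*sin(z)**2/4 + 4*exp(-z).
Answer: -2*z**2*log(z) + z**2 - 3*sin(z)**2/4 + 4*exp(-z).


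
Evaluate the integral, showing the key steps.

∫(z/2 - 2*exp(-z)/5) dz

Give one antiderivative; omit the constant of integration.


Step 1. Rewrite: now ∫(z/2) dz + ∫(-2*exp(-z)/5) dz.
Step 2. Evaluate the standard form: now z**2/4 + ∫(-2*exp(-z)/5) dz.
Step 3. Evaluate the standard form: now z**2/4 + 2*exp(-z)/5.
Answer: z**2/4 + 2*exp(-z)/5.


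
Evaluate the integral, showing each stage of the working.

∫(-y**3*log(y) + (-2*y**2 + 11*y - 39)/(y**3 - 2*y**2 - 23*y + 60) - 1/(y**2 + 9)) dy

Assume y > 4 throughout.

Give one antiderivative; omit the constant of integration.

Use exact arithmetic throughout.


Step 1. Rewrite: now ∫(-y**3*log(y)) dy + ∫((-2*y**2 + 11*y - 39)/(y**3 - 2*y**2 - 23*y + 60)) dy + ∫(-1/(y**2 + 9)) dy.
Step 2. Decompose ∫((-2*y**2 + 11*y - 39)/(y**3 - 2*y**2 - 23*y + 60)) dy by partial fractions, (-2*y**2 + 11*y - 39)/(y**3 - 2*y**2 - 23*y + 60) = -2/(y + 5) + 3/(y - 3) - 3/(y - 4): now ∫(-y**3*log(y)) dy + ∫(-3/(y - 4)) dy + ∫(3/(y - 3)) dy + ∫(-2/(y + 5)) dy + ∫(-1/(y**2 + 9)) dy.
Step 3. Evaluate the standard form [assuming y > 3]: now 3*log(y - 3) + ∫(-y**3*log(y)) dy + ∫(-3/(y - 4)) dy + ∫(-2/(y + 5)) dy + ∫(-1/(y**2 + 9)) dy.
Step 4. Evaluate the standard form [assuming y > -5]: now 3*log(y - 3) - 2*log(y + 5) + ∫(-y**3*log(y)) dy + ∫(-3/(y - 4)) dy + ∫(-1/(y**2 + 9)) dy.
Step 5. Evaluate the standard form [assuming y > 4]: now -3*log(y - 4) + 3*log(y - 3) - 2*log(y + 5) + ∫(-y**3*log(y)) dy + ∫(-1/(y**2 + 9)) dy.
Step 6. Integrate ∫(-y**3*log(y)) dy by parts with u = log(y), dv = (-y**3) dy, so v = -y**4/4 [assuming y > 0]: now -y**4*log(y)/4 - 3*log(y - 4) + 3*log(y - 3) - 2*log(y + 5) + ∫(y**3/4) dy + ∫(-1/(y**2 + 9)) dy.
Step 7. Evaluate the standard form: now -y**4*log(y)/4 + y**4/16 - 3*log(y - 4) + 3*log(y - 3) - 2*log(y + 5) + ∫(-1/(y**2 + 9)) dy.
Step 8. Evaluate the standard form: now -y**4*log(y)/4 + y**4/16 - 3*log(y - 4) + 3*log(y - 3) - 2*log(y + 5) - atan(y/3)/3.
Answer: -y**4*log(y)/4 + y**4/16 - 3*log(y - 4) + 3*log(y - 3) - 2*log(y + 5) - atan(y/3)/3.


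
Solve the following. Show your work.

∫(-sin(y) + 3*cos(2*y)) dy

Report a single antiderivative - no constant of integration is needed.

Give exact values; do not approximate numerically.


Step 1. Rewrite: now ∫(-sin(y)) dy + ∫(3*cos(2*y)) dy.
Step 2. Evaluate the standard form: now cos(y) + ∫(3*cos(2*y)) dy.
Step 3. Evaluate the standard form: now 3*sin(2*y)/2 + cos(y).
Answer: 3*sin(2*y)/2 + cos(y).


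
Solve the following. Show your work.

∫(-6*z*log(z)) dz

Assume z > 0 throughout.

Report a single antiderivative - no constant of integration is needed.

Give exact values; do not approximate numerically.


Step 1. Integrate ∫(-6*z*log(z)) dz by parts with u = log(z), dv = (-6*z) dz, so v = -3*z**2 [assuming z > 0]: now -3*z**2*log(z) + ∫(3*z) dz.
Step 2. Evaluate the standard form: now -3*z**2*log(z) + 3*z**2/2.
Answer: -3*z**2*log(z) + 3*z**2/2.


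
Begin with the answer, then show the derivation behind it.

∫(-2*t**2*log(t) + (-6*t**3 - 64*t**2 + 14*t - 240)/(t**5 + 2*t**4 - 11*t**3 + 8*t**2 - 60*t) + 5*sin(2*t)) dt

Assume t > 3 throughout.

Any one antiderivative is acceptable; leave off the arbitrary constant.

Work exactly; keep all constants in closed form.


The answer is -2*t**3*log(t)/3 + 2*t**3/9 + 4*log(t) - 3*log(t - 3) - log(t + 5) - 5*cos(2*t)/2 - atan(t/2).
Step 1. Rewrite: now ∫(-2*t**2*log(t)) dt + ∫((-6*t**3 - 64*t**2 + 14*t - 240)/(t**5 + 2*t**4 - 11*t**3 + 8*t**2 - 60*t)) dt + ∫(5*sin(2*t)) dt.
Step 2. Decompose ∫((-6*t**3 - 64*t**2 + 14*t - 240)/(t**5 + 2*t**4 - 11*t**3 + 8*t**2 - 60*t)) dt by partial fractions, (-6*t**3 - 64*t**2 + 14*t - 240)/(t**5 + 2*t**4 - 11*t**3 + 8*t**2 - 60*t) = -2/(t**2 + 4) - 1/(t + 5) - 3/(t - 3) + 4/t: now ∫(4/t) dt + ∫(-2*t**2*log(t)) dt + ∫(-3/(t - 3)) dt + ∫(-1/(t + 5)) dt + ∫(-2/(t**2 + 4)) dt + ∫(5*sin(2*t)) dt.
Step 3. Evaluate the standard form [assuming t > -5]: now -log(t + 5) + ∫(4/t) dt + ∫(-2*t**2*log(t)) dt + ∫(-3/(t - 3)) dt + ∫(-2/(t**2 + 4)) dt + ∫(5*sin(2*t)) dt.
Step 4. Evaluate the standard form [assuming t > 0]: now 4*log(t) - log(t + 5) + ∫(-2*t**2*log(t)) dt + ∫(-3/(t - 3)) dt + ∫(-2/(t**2 + 4)) dt + ∫(5*sin(2*t)) dt.
Step 5. Evaluate the standard form [assuming t > 3]: now 4*log(t) - 3*log(t - 3) - log(t + 5) + ∫(-2*t**2*log(t)) dt + ∫(-2/(t**2 + 4)) dt + ∫(5*sin(2*t)) dt.
Step 6. Evaluate the standard form: now 4*log(t) - 3*log(t - 3) - log(t + 5) - atan(t/2) + ∫(-2*t**2*log(t)) dt + ∫(5*sin(2*t)) dt.
Step 7. Evaluate the standard form: now 4*log(t) - 3*log(t - 3) - log(t + 5) - 5*cos(2*t)/2 - atan(t/2) + ∫(-2*t**2*log(t)) dt.
Step 8. Integrate ∫(-2*t**2*log(t)) dt by parts with u = log(t), dv = (-2*t**2) dt, so v = -2*t**3/3 [assuming t > 0]: now -2*t**3*log(t)/3 + 4*log(t) - 3*log(t - 3) - log(t + 5) - 5*cos(2*t)/2 - atan(t/2) + ∫(2*t**2/3) dt.
Step 9. Evaluate the standard form: now -2*t**3*log(t)/3 + 2*t**3/9 + 4*log(t) - 3*log(t - 3) - log(t + 5) - 5*cos(2*t)/2 - atan(t/2).
Answer: -2*t**3*log(t)/3 + 2*t**3/9 + 4*log(t) - 3*log(t - 3) - log(t + 5) - 5*cos(2*t)/2 - atan(t/2).


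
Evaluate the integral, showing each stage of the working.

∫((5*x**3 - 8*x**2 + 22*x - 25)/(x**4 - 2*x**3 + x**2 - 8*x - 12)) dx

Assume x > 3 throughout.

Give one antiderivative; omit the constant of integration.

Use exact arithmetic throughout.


Step 1. Decompose ∫((5*x**3 - 8*x**2 + 22*x - 25)/(x**4 - 2*x**3 + x**2 - 8*x - 12)) dx by partial fractions, (5*x**3 - 8*x**2 + 22*x - 25)/(x**4 - 2*x**3 + x**2 - 8*x - 12) = -1/(x**2 + 4) + 3/(x + 1) + 2/(x - 3): now ∫(2/(x - 3)) dx + ∫(3/(x + 1)) dx + ∫(-1/(x**2 + 4)) dx.
Step 2. Evaluate the standard form [assuming x > 3]: now 2*log(x - 3) + ∫(3/(x + 1)) dx + ∫(-1/(x**2 + 4)) dx.
Step 3. Evaluate the standard form [assuming x > -1]: now 2*log(x - 3) + 3*log(x + 1) + ∫(-1/(x**2 + 4)) dx.
Step 4. Evaluate the standard form: now 2*log(x - 3) + 3*log(x + 1) - atan(x/2)/2.
Answer: 2*log(x - 3) + 3*log(x + 1) - atan(x/2)/2.


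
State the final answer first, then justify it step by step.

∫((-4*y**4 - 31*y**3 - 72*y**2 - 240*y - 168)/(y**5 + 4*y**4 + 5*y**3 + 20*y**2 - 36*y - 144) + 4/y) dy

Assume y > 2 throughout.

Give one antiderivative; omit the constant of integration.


The answer is 4*log(y) - 4*log(y - 2) - 2*log(y + 2) + 2*log(y + 4) - atan(y/3).
Step 1. Rewrite: now ∫(4/y) dy + ∫((-4*y**4 - 31*y**3 - 72*y**2 - 240*y - 168)/(y**5 + 4*y**4 + 5*y**3 + 20*y**2 - 36*y - 144)) dy.
Step 2. Evaluate the standard form [assuming y > 0]: now 4*log(y) + ∫((-4*y**4 - 31*y**3 - 72*y**2 - 240*y - 168)/(y**5 + 4*y**4 + 5*y**3 + 20*y**2 - 36*y - 144)) dy.
Step 3. Decompose ∫((-4*y**4 - 31*y**3 - 72*y**2 - 240*y - 168)/(y**5 + 4*y**4 + 5*y**3 + 20*y**2 - 36*y - 144)) dy by partial fractions, (-4*y**4 - 31*y**3 - 72*y**2 - 240*y - 168)/(y**5 + 4*y**4 + 5*y**3 + 20*y**2 - 36*y - 144) = -3/(y**2 + 9) + 2/(y + 4) - 2/(y + 2) - 4/(y - 2): now 4*log(y) + ∫(-4/(y - 2)) dy + ∫(-2/(y + 2)) dy + ∫(2/(y + 4)) dy + ∫(-3/(y**2 + 9)) dy.
Step 4. Evaluate the standard form [assuming y > -2]: now 4*log(y) - 2*log(y + 2) + ∫(-4/(y - 2)) dy + ∫(2/(y + 4)) dy + ∫(-3/(y**2 + 9)) dy.
Step 5. Evaluate the standard form [assuming y > -4]: now 4*log(y) - 2*log(y + 2) + 2*log(y + 4) + ∫(-4/(y - 2)) dy + ∫(-3/(y**2 + 9)) dy.
Step 6. Evaluate the standard form [assuming y > 2]: now 4*log(y) - 4*log(y - 2) - 2*log(y + 2) + 2*log(y + 4) + ∫(-3/(y**2 + 9)) dy.
Step 7. Evaluate the standard form: now 4*log(y) - 4*log(y - 2) - 2*log(y + 2) + 2*log(y + 4) - atan(y/3).
Answer: 4*log(y) - 4*log(y - 2) - 2*log(y + 2) + 2*log(y + 4) - atan(y/3).


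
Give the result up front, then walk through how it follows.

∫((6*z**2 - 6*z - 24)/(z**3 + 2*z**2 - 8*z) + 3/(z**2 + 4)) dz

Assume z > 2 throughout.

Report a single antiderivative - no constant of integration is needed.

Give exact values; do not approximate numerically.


The answer is 3*log(z) - log(z - 2) + 4*log(z + 4) + 3*atan(z/2)/2.
Step 1. Rewrite: now ∫((6*z**2 - 6*z - 24)/(z**3 + 2*z**2 - 8*z)) dz + ∫(3/(z**2 + 4)) dz.
Step 2. Evaluate the standard form: now 3*atan(z/2)/2 + ∫((6*z**2 - 6*z - 24)/(z**3 + 2*z**2 - 8*z)) dz.
Step 3. Decompose ∫((6*z**2 - 6*z - 24)/(z**3 + 2*z**2 - 8*z)) dz by partial fractions, (6*z**2 - 6*z - 24)/(z**3 + 2*z**2 - 8*z) = 4/(z + 4) - 1/(z - 2) + 3/z: now 3*atan(z/2)/2 + ∫(3/z) dz + ∫(-1/(z - 2)) dz + ∫(4/(z + 4)) dz.
Step 4. Evaluate the standard form [assuming z > 0]: now 3*log(z) + 3*atan(z/2)/2 + ∫(-1/(z - 2)) dz + ∫(4/(z + 4)) dz.
Step 5. Evaluate the standard form [assuming z > -4]: now 3*log(z) + 4*log(z + 4) + 3*atan(z/2)/2 + ∫(-1/(z - 2)) dz.
Step 6. Evaluate the standard form [assuming z > 2]: now 3*log(z) - log(z - 2) + 4*log(z + 4) + 3*atan(z/2)/2.
Answer: 3*log(z) - log(z - 2) + 4*log(z + 4) + 3*atan(z/2)/2.


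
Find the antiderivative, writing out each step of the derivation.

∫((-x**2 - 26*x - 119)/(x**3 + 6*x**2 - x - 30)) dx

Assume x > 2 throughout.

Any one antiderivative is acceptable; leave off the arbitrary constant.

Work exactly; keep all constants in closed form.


Step 1. Decompose ∫((-x**2 - 26*x - 119)/(x**3 + 6*x**2 - x - 30)) dx by partial fractions, (-x**2 - 26*x - 119)/(x**3 + 6*x**2 - x - 30) = -1/(x + 5) + 5/(x + 3) - 5/(x - 2): now ∫(-5/(x - 2)) dx + ∫(5/(x + 3)) dx + ∫(-1/(x + 5)) dx.
Step 2. Evaluate the standard form [assuming x > -5]: now -log(x + 5) + ∫(-5/(x - 2)) dx + ∫(5/(x + 3)) dx.
Step 3. Evaluate the standard form [assuming x > -3]: now 5*log(x + 3) - log(x + 5) + ∫(-5/(x - 2)) dx.
Step 4. Evaluate the standard form [assuming x > 2]: now -5*log(x - 2) + 5*log(x + 3) - log(x + 5).
Answer: -5*log(x - 2) + 5*log(x + 3) - log(x + 5).


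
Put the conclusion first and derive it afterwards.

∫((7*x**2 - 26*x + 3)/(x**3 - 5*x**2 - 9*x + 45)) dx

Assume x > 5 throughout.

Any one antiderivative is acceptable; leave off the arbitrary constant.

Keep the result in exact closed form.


The answer is 3*log(x - 5) + log(x - 3) + 3*log(x + 3).
Step 1. Decompose ∫((7*x**2 - 26*x + 3)/(x**3 - 5*x**2 - 9*x + 45)) dx by partial fractions, (7*x**2 - 26*x + 3)/(x**3 - 5*x**2 - 9*x + 45) = 3/(x + 3) + 1/(x - 3) + 3/(x - 5): now ∫(3/(x - 5)) dx + ∫(1/(x - 3)) dx + ∫(3/(x + 3)) dx.
Step 2. Evaluate the standard form [assuming x > -3]: now 3*log(x + 3) + ∫(3/(x - 5)) dx + ∫(1/(x - 3)) dx.
Step 3. Evaluate the standard form [assuming x > 5]: now 3*log(x - 5) + 3*log(x + 3) + ∫(1/(x - 3)) dx.
Step 4. Evaluate the standard form [assuming x > 3]: now 3*log(x - 5) + log(x - 3) + 3*log(x + 3).
Answer: 3*log(x - 5) + log(x - 3) + 3*log(x + 3).


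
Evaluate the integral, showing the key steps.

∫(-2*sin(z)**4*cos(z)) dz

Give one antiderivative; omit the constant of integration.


Step 1. Substitute u = sin(z), turning ∫(-2*sin(z)**4*cos(z)) dz into ∫(-2*u**4) du: now ∫(-2*u**4) du.
Step 2. Evaluate the standard form: now -2*u**5/5.
Step 3. Substitute back u = sin(z): now -2*sin(z)**5/5.
Answer: -2*sin(z)**5/5.


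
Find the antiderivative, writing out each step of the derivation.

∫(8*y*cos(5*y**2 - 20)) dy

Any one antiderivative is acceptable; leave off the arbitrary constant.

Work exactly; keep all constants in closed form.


Step 1. Substitute u = y**2 - 4, turning ∫(8*y*cos(5*y**2 - 20)) dy into ∫(4*cos(5*u)) du: now ∫(4*cos(5*u)) du.
Step 2. Evaluate the standard form: now 4*sin(5*u)/5.
Step 3. Substitute back u = y**2 - 4: now 4*sin(5*y**2 - 20)/5.
Answer: 4*sin(5*y**2 - 20)/5.


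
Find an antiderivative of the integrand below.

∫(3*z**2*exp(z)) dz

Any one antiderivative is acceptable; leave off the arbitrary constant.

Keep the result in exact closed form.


Answer: 3*z**2*exp(z) - 6*z*exp(z) + 6*exp(z).


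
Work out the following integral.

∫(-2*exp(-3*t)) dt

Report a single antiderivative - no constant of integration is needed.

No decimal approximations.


Answer: 2*exp(-3*t)/3.


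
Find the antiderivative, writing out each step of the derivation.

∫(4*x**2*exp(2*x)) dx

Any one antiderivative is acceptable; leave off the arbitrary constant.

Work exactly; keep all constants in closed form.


Step 1. Integrate ∫(4*x**2*exp(2*x)) dx by parts with u = x**2, dv = (4*exp(2*x)) dx, so v = 2*exp(2*x): now 2*x**2*exp(2*x) + ∫(-4*x*exp(2*x)) dx.
Step 2. Integrate ∫(-4*x*exp(2*x)) dx by parts with u = x, dv = (-4*exp(2*x)) dx, so v = -2*exp(2*x): now 2*x**2*exp(2*x) - 2*x*exp(2*x) + ∫(2*exp(2*x)) dx.
Step 3. Evaluate the standard form: now 2*x**2*exp(2*x) - 2*x*exp(2*x) + exp(2*x).
Answer: 2*x**2*exp(2*x) - 2*x*exp(2*x) + exp(2*x).


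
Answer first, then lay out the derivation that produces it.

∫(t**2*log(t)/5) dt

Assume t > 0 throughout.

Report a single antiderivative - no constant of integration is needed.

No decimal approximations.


The answer is t**3*log(t)/15 - t**3/45.
Step 1. Integrate ∫(t**2*log(t)/5) dt by parts with u = log(t), dv = (t**2/5) dt, so v = t**3/15 [assuming t > 0]: now t**3*log(t)/15 + ∫(-t**2/15) dt.
Step 2. Evaluate the standard form: now t**3*log(t)/15 - t**3/45.
Answer: t**3*log(t)/15 - t**3/45.
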